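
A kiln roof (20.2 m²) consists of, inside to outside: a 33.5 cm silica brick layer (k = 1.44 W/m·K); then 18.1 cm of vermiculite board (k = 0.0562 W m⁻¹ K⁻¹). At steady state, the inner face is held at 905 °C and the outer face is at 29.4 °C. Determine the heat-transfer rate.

Q = 5120 W

Series thermal resistances, inner to outer:
  R_silica brick = L/(kA) = 0.335/(1.44·20.2) = 0.01152 K/W
  R_vermiculite board = L/(kA) = 0.181/(0.0562·20.2) = 0.1594 K/W
ΣR = 0.01152 + 0.1594 = 0.1709 K/W
Q = ΔT/ΣR = (905 °C − 29.4 °C)/0.1709 = 5120 W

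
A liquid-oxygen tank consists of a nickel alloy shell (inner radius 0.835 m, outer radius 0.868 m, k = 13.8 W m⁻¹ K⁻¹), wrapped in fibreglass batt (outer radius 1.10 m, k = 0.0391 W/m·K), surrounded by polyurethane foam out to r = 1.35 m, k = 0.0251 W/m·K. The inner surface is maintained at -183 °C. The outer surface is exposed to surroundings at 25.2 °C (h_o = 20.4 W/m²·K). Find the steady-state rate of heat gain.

Series thermal resistances, inner to outer:
  R_nickel alloy = (1/0.835 − 1/0.868)/(4πk) = 0.04553/(4π·13.8) = 2.626×10^-4 K/W
  R_fibreglass batt = (1/0.868 − 1/1.10)/(4πk) = 0.2430/(4π·0.0391) = 0.4945 K/W
  R_polyurethane foam = (1/1.10 − 1/1.35)/(4πk) = 0.1684/(4π·0.0251) = 0.5337 K/W
  R_conv,out = 1/(4πr²h) = 1/(4π·1.35²·20.4) = 0.002140 K/W
ΣR = 2.626×10^-4 + 0.4945 + 0.5337 + 0.002140 = 1.031 K/W
Q = ΔT/ΣR = (-183 °C − 25.2 °C)/1.031 = -202 W
(Negative Q ⇒ heat flows inward; heat gain = 202 W.)

Q = 202 W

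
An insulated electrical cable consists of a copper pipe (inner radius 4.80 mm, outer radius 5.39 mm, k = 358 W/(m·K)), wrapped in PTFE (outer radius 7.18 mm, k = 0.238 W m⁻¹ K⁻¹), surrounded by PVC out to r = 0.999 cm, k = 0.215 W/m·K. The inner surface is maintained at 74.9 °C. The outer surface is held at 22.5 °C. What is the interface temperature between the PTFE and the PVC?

Resistance network (inner→outer):
  R'_copper = ln(0.00539/0.00480)/(2πk) = 0.1159/(2π·358) = 5.154×10^-5 m·K/W
  R'_PTFE = ln(0.00718/0.00539)/(2πk) = 0.2868/(2π·0.238) = 0.1918 m·K/W
  R'_PVC = ln(0.00999/0.00718)/(2πk) = 0.3303/(2π·0.215) = 0.2445 m·K/W
ΣR = 5.154×10^-5 + 0.1918 + 0.2445 = 0.4364 m·K/W
Q' = ΔT/ΣR = (74.9 °C − 22.5 °C)/0.4364 = 120.1 W/m
From the inner boundary to the PTFE/PVC interface, ΣR_partial = 0.1919 m·K/W.
T_interface = T_in − Q'·ΣR_partial = 74.9 °C − (120.1)(0.1919) = 51.9 °C

T = 51.9 °C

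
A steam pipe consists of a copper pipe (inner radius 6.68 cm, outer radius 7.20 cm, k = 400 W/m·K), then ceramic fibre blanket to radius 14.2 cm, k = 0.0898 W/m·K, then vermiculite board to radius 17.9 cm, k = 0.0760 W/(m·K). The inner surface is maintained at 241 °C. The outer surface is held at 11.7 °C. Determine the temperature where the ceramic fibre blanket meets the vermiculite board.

T = 77.5 °C

Treat each layer as a resistance in series:
  R'_copper = ln(0.0720/0.0668)/(2πk) = 0.07496/(2π·400) = 2.983×10^-5 m·K/W
  R'_ceramic fibre blanket = ln(0.142/0.0720)/(2πk) = 0.6792/(2π·0.0898) = 1.204 m·K/W
  R'_vermiculite board = ln(0.179/0.142)/(2πk) = 0.2316/(2π·0.0760) = 0.4849 m·K/W
ΣR = 2.983×10^-5 + 1.204 + 0.4849 = 1.689 m·K/W
Q' = ΔT/ΣR = (241 °C − 11.7 °C)/1.689 = 135.8 W/m
From the inner boundary to the ceramic fibre blanket/vermiculite board interface, ΣR_partial = 1.204 m·K/W.
T_interface = T_in − Q'·ΣR_partial = 241 °C − (135.8)(1.204) = 77.5 °C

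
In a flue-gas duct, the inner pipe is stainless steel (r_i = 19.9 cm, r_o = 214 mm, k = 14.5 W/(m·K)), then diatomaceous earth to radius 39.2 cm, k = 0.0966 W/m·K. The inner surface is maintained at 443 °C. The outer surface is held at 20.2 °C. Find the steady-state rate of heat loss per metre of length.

Treat each layer as a resistance in series:
  R'_stainless steel = ln(0.214/0.199)/(2πk) = 0.07267/(2π·14.5) = 7.977×10^-4 m·K/W
  R'_diatomaceous earth = ln(0.392/0.214)/(2πk) = 0.6053/(2π·0.0966) = 0.9972 m·K/W
ΣR = 7.977×10^-4 + 0.9972 = 0.9980 m·K/W
Q' = ΔT/ΣR = (443 °C − 20.2 °C)/0.9980 = 424 W/m

Q' = 424 W/m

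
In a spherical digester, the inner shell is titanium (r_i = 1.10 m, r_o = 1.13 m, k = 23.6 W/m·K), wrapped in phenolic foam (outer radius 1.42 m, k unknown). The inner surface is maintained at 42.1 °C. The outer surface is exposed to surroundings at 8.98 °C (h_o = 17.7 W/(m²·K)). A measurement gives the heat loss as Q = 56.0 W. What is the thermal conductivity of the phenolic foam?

k = 0.0244 W/m·K

ΣR = ΔT/Q = |42.1 − 8.98|/56.0 = 0.5914 K/W
Known resistances:
  R_titanium = (1/1.10 − 1/1.13)/(4πk) = 0.02414/(4π·23.6) = 8.138×10^-5 K/W
  R_conv,out = 1/(4πr²h) = 1/(4π·1.42²·17.7) = 0.002230 K/W
R_phenolic foam = ΣR − ΣR_known = 0.5914 − 0.002311 = 0.5891 K/W
(1/r₁−1/r₂)/(4πk) = 0.5891 ⇒ k = 0.1807/(4π·0.5891) = 0.0244 W/m·K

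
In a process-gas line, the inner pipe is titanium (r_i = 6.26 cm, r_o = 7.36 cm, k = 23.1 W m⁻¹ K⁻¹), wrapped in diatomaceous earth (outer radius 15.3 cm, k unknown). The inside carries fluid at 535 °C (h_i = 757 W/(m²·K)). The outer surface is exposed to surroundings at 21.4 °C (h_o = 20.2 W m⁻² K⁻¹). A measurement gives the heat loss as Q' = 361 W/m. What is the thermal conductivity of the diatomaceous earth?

ΣR = ΔT/Q' = |535 − 21.4|/361 = 1.423 m·K/W
Known resistances:
  R'_conv,in = 1/(2πr h) = 1/(2π·0.0626·757) = 0.003359 m·K/W
  R'_titanium = ln(0.0736/0.0626)/(2πk) = 0.1619/(2π·23.1) = 0.001115 m·K/W
  R'_conv,out = 1/(2πr h) = 1/(2π·0.153·20.2) = 0.05150 m·K/W
R_diatomaceous earth = ΣR − ΣR_known = 1.423 − 0.05597 = 1.367 m·K/W
ln(r₂/r₁)/(2πk) = 1.367 ⇒ k = 0.7318/(2π·1.367) = 0.0852 W/m·K

k = 0.0852 W/m·K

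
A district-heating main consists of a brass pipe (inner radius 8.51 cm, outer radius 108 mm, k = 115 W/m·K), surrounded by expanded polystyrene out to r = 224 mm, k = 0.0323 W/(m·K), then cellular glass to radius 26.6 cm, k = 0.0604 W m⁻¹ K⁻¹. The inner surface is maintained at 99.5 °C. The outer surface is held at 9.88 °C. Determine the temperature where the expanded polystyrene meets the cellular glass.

Resistance network (inner→outer):
  R'_brass = ln(0.108/0.0851)/(2πk) = 0.2383/(2π·115) = 3.298×10^-4 m·K/W
  R'_expanded polystyrene = ln(0.224/0.108)/(2πk) = 0.7295/(2π·0.0323) = 3.595 m·K/W
  R'_cellular glass = ln(0.266/0.224)/(2πk) = 0.1719/(2π·0.0604) = 0.4528 m·K/W
ΣR = 3.298×10^-4 + 3.595 + 0.4528 = 4.048 m·K/W
Q' = ΔT/ΣR = (99.5 °C − 9.88 °C)/4.048 = 22.14 W/m
From the inner boundary to the expanded polystyrene/cellular glass interface, ΣR_partial = 3.595 m·K/W.
T_interface = T_in − Q'·ΣR_partial = 99.5 °C − (22.14)(3.595) = 19.9 °C

T = 19.9 °C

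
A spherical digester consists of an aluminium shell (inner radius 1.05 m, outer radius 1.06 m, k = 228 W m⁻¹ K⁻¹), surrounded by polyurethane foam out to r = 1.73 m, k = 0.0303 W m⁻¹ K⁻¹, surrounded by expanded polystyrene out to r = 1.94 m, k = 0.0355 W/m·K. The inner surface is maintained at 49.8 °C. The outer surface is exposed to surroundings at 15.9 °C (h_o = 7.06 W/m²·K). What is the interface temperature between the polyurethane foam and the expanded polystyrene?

Treat each layer as a resistance in series:
  R_aluminium = (1/1.05 − 1/1.06)/(4πk) = 0.008985/(4π·228) = 3.136×10^-6 K/W
  R_polyurethane foam = (1/1.06 − 1/1.73)/(4πk) = 0.3654/(4π·0.0303) = 0.9596 K/W
  R_expanded polystyrene = (1/1.73 − 1/1.94)/(4πk) = 0.06257/(4π·0.0355) = 0.1403 K/W
  R_conv,out = 1/(4πr²h) = 1/(4π·1.94²·7.06) = 0.002995 K/W
ΣR = 3.136×10^-6 + 0.9596 + 0.1403 + 0.002995 = 1.103 K/W
Q = ΔT/ΣR = (49.8 °C − 15.9 °C)/1.103 = 30.73 W
From the inner boundary to the polyurethane foam/expanded polystyrene interface, ΣR_partial = 0.9596 K/W.
T_interface = T_in − Q·ΣR_partial = 49.8 °C − (30.73)(0.9596) = 20.3 °C

T = 20.3 °C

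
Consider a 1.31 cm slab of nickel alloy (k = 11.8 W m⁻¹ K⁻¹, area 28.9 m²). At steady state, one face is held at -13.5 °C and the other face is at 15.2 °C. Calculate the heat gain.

Q = kA·ΔT/L = 11.8 × 28.9 × |-13.5 °C − 15.2 °C| / 0.0131 = 7.47×10^5 W

Q = 747 kW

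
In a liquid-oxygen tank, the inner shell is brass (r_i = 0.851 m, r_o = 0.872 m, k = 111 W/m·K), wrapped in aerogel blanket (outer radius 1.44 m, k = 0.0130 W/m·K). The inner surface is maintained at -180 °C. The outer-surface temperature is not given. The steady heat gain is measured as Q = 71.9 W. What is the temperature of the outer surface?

T_out = 19.1 °C

Sum the resistances:
  R_brass = (1/0.851 − 1/0.872)/(4πk) = 0.02830/(4π·111) = 2.029×10^-5 K/W
  R_aerogel blanket = (1/0.872 − 1/1.44)/(4πk) = 0.4523/(4π·0.0130) = 2.769 K/W
ΣR = 2.769 K/W
ΔT = Q·ΣR = 71.9 × 2.769 = 199.1 K
Heat flows inward, so T_out = T_in + ΔT = -180 + 199.1 = 19.1 °C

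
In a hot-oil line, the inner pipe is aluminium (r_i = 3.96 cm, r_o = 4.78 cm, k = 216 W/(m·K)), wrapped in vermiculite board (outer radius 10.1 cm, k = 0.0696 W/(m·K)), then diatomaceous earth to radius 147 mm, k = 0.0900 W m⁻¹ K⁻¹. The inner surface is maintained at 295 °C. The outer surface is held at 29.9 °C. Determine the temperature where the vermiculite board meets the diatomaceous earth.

T = 104 °C

Resistance network (inner→outer):
  R'_aluminium = ln(0.0478/0.0396)/(2πk) = 0.1882/(2π·216) = 1.387×10^-4 m·K/W
  R'_vermiculite board = ln(0.101/0.0478)/(2πk) = 0.7481/(2π·0.0696) = 1.711 m·K/W
  R'_diatomaceous earth = ln(0.147/0.101)/(2πk) = 0.3753/(2π·0.0900) = 0.6637 m·K/W
ΣR = 1.387×10^-4 + 1.711 + 0.6637 = 2.375 m·K/W
Q' = ΔT/ΣR = (295 °C − 29.9 °C)/2.375 = 111.6 W/m
From the inner boundary to the vermiculite board/diatomaceous earth interface, ΣR_partial = 1.711 m·K/W.
T_interface = T_in − Q'·ΣR_partial = 295 °C − (111.6)(1.711) = 104 °C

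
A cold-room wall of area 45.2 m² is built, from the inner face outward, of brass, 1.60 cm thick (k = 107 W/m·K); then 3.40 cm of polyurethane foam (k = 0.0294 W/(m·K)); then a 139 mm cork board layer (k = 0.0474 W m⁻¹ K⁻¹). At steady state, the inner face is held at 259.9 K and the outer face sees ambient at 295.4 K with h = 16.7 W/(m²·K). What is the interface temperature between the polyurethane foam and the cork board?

Treat each layer as a resistance in series:
  R_brass = L/(kA) = 0.0160/(107·45.2) = 3.308×10^-6 K/W
  R_polyurethane foam = L/(kA) = 0.0340/(0.0294·45.2) = 0.02559 K/W
  R_cork board = L/(kA) = 0.139/(0.0474·45.2) = 0.06488 K/W
  R_conv,out = 1/(hA) = 1/(16.7·45.2) = 0.001325 K/W
ΣR = 3.308×10^-6 + 0.02559 + 0.06488 + 0.001325 = 0.09180 K/W
Q = ΔT/ΣR = (259.9 K − 295.4 K)/0.09180 = -386.7 W
From the inner boundary to the polyurethane foam/cork board interface, ΣR_partial = 0.02559 K/W.
T_interface = T_in − Q·ΣR_partial = 259.9 K − (-386.7)(0.02559) = 269.80 K

T = 269.80 K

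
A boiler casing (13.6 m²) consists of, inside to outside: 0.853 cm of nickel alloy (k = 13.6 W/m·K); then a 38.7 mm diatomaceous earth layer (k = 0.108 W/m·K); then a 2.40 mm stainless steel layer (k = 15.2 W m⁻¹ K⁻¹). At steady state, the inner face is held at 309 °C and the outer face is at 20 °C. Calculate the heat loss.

Treat each layer as a resistance in series:
  R_nickel alloy = L/(kA) = 0.00853/(13.6·13.6) = 4.612×10^-5 K/W
  R_diatomaceous earth = L/(kA) = 0.0387/(0.108·13.6) = 0.02635 K/W
  R_stainless steel = L/(kA) = 0.00240/(15.2·13.6) = 1.161×10^-5 K/W
ΣR = 4.612×10^-5 + 0.02635 + 1.161×10^-5 = 0.02641 K/W
Q = ΔT/ΣR = (309 °C − 20 °C)/0.02641 = 10900 W

Q = 10.9 kW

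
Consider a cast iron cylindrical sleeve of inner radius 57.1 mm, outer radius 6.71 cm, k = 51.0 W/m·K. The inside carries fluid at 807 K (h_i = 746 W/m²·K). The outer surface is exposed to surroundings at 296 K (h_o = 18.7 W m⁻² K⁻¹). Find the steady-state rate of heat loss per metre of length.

Series thermal resistances, inner to outer:
  R'_conv,in = 1/(2πr h) = 1/(2π·0.0571·746) = 0.003736 m·K/W
  R'_cast iron = ln(0.0671/0.0571)/(2πk) = 0.1614/(2π·51.0) = 5.036×10^-4 m·K/W
  R'_conv,out = 1/(2πr h) = 1/(2π·0.0671·18.7) = 0.1268 m·K/W
ΣR = 0.003736 + 5.036×10^-4 + 0.1268 = 0.1310 m·K/W
Q' = ΔT/ΣR = (807 K − 296 K)/0.1310 = 3900 W/m

Q' = 3900 W/m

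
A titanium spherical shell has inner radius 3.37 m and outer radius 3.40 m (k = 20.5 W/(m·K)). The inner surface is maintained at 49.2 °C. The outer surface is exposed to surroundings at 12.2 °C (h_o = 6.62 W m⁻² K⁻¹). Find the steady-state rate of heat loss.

Q = 35.2 kW

Treat each layer as a resistance in series:
  R_titanium = (1/3.37 − 1/3.40)/(4πk) = 0.002618/(4π·20.5) = 1.016×10^-5 K/W
  R_conv,out = 1/(4πr²h) = 1/(4π·3.40²·6.62) = 0.001040 K/W
ΣR = 1.016×10^-5 + 0.001040 = 0.001050 K/W
Q = ΔT/ΣR = (49.2 °C − 12.2 °C)/0.001050 = 35200 W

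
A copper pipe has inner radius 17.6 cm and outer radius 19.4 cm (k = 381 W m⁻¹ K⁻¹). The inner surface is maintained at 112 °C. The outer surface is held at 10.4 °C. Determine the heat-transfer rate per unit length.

Q' = 2500 kW/m

Q' = 2πk·ΔT/ln(r₂/r₁) = 2π × 381 × 101.6 / ln(0.194/0.176) = 2.50×10^6 W/m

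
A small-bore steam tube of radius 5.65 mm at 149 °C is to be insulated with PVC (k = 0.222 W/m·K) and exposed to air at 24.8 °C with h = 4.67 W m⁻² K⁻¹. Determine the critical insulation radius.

r_cr = 4.75 cm

For a cylinder, r_cr = k_ins/h = 0.222/4.67 = 0.0475 m = 4.75 cm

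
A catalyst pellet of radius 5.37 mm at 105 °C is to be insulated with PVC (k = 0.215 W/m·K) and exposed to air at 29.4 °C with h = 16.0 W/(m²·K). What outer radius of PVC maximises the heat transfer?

For a sphere, r_cr = 2k_ins/h = 2·0.215/16.0 = 0.0269 m = 2.69 cm

r_cr = 2.69 cm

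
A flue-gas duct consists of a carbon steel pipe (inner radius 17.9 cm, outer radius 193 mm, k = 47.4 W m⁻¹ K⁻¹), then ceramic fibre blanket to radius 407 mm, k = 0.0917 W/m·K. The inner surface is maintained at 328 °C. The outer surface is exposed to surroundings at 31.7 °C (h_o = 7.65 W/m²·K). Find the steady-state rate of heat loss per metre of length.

Treat each layer as a resistance in series:
  R'_carbon steel = ln(0.193/0.179)/(2πk) = 0.07530/(2π·47.4) = 2.528×10^-4 m·K/W
  R'_ceramic fibre blanket = ln(0.407/0.193)/(2πk) = 0.7461/(2π·0.0917) = 1.295 m·K/W
  R'_conv,out = 1/(2πr h) = 1/(2π·0.407·7.65) = 0.05112 m·K/W
ΣR = 2.528×10^-4 + 1.295 + 0.05112 = 1.346 m·K/W
Q' = ΔT/ΣR = (328 °C − 31.7 °C)/1.346 = 220 W/m

Q' = 220 W/m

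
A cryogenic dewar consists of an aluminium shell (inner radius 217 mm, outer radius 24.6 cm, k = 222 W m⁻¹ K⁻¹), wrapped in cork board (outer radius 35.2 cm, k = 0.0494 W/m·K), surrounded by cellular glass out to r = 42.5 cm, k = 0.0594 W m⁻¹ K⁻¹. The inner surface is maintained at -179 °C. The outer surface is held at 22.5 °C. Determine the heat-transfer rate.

Q = 76.7 W

Resistance network (inner→outer):
  R_aluminium = (1/0.217 − 1/0.246)/(4πk) = 0.5433/(4π·222) = 1.947×10^-4 K/W
  R_cork board = (1/0.246 − 1/0.352)/(4πk) = 1.224/(4π·0.0494) = 1.972 K/W
  R_cellular glass = (1/0.352 − 1/0.425)/(4πk) = 0.4880/(4π·0.0594) = 0.6537 K/W
ΣR = 1.947×10^-4 + 1.972 + 0.6537 = 2.626 K/W
Q = ΔT/ΣR = (-179 °C − 22.5 °C)/2.626 = -76.7 W
(Negative Q ⇒ heat flows inward; heat gain = 76.7 W.)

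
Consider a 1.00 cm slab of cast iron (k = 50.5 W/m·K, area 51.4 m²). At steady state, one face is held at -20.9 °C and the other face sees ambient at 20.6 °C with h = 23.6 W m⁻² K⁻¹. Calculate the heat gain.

Q = 50.1 kW

Resistance network (inner→outer):
  R_cast iron = L/(kA) = 0.0100/(50.5·51.4) = 3.853×10^-6 K/W
  R_conv,out = 1/(hA) = 1/(23.6·51.4) = 8.244×10^-4 K/W
ΣR = 3.853×10^-6 + 8.244×10^-4 = 8.283×10^-4 K/W
Q = ΔT/ΣR = (-20.9 °C − 20.6 °C)/8.283×10^-4 = -50100 W
(Negative Q ⇒ heat flows inward; heat gain = 50100 W.)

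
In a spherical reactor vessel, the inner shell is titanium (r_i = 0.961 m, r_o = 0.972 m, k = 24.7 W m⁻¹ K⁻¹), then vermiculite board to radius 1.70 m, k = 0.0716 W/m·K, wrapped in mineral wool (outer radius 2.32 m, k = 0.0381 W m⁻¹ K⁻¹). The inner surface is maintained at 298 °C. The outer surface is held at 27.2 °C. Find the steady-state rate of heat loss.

Resistance network (inner→outer):
  R_titanium = (1/0.961 − 1/0.972)/(4πk) = 0.01178/(4π·24.7) = 3.794×10^-5 K/W
  R_vermiculite board = (1/0.972 − 1/1.70)/(4πk) = 0.4406/(4π·0.0716) = 0.4897 K/W
  R_mineral wool = (1/1.70 − 1/2.32)/(4πk) = 0.1572/(4π·0.0381) = 0.3283 K/W
ΣR = 3.794×10^-5 + 0.4897 + 0.3283 = 0.8180 K/W
Q = ΔT/ΣR = (298 °C − 27.2 °C)/0.8180 = 331 W

Q = 331 W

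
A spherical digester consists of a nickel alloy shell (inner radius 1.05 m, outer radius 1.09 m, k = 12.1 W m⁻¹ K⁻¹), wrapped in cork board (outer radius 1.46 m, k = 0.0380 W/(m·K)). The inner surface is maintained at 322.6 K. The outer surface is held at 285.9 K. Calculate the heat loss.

Treat each layer as a resistance in series:
  R_nickel alloy = (1/1.05 − 1/1.09)/(4πk) = 0.03495/(4π·12.1) = 2.299×10^-4 K/W
  R_cork board = (1/1.09 − 1/1.46)/(4πk) = 0.2325/(4π·0.0380) = 0.4869 K/W
ΣR = 2.299×10^-4 + 0.4869 = 0.4871 K/W
Q = ΔT/ΣR = (322.6 K − 285.9 K)/0.4871 = 75.3 W

Q = 75.3 W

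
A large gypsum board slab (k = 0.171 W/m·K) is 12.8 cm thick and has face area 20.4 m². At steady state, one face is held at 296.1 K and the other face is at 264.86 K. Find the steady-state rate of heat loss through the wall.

Q = 851 W

Q = kA·ΔT/L = 0.171 × 20.4 × |296.1 K − 264.86 K| / 0.128 = 851 W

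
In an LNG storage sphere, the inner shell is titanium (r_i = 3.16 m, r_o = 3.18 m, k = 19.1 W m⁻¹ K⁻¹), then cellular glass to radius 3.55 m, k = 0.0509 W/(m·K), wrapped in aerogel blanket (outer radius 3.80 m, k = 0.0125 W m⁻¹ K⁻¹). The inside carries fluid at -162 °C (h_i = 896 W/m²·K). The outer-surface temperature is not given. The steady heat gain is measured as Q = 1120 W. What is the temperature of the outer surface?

T_out = 27.5 °C

Series resistances:
  R_conv,in = 1/(4πr²h) = 1/(4π·3.16²·896) = 8.894×10^-6 K/W
  R_titanium = (1/3.16 − 1/3.18)/(4πk) = 0.001990/(4π·19.1) = 8.292×10^-6 K/W
  R_cellular glass = (1/3.18 − 1/3.55)/(4πk) = 0.03278/(4π·0.0509) = 0.05124 K/W
  R_aerogel blanket = (1/3.55 − 1/3.80)/(4πk) = 0.01853/(4π·0.0125) = 0.1180 K/W
ΣR = 0.1692 K/W
ΔT = Q·ΣR = 1120 × 0.1692 = 189.5 K
Heat flows inward, so T_out = T_in + ΔT = -162 + 189.5 = 27.5 °C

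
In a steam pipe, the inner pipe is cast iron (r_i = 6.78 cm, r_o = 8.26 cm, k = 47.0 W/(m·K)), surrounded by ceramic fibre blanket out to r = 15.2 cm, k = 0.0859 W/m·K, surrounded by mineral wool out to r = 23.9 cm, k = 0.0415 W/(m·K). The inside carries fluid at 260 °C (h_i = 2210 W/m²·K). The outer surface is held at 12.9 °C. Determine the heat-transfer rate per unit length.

Resistance network (inner→outer):
  R'_conv,in = 1/(2πr h) = 1/(2π·0.0678·2210) = 0.001062 m·K/W
  R'_cast iron = ln(0.0826/0.0678)/(2πk) = 0.1974/(2π·47.0) = 6.686×10^-4 m·K/W
  R'_ceramic fibre blanket = ln(0.152/0.0826)/(2πk) = 0.6099/(2π·0.0859) = 1.130 m·K/W
  R'_mineral wool = ln(0.239/0.152)/(2πk) = 0.4526/(2π·0.0415) = 1.736 m·K/W
ΣR = 0.001062 + 6.686×10^-4 + 1.130 + 1.736 = 2.868 m·K/W
Q' = ΔT/ΣR = (260 °C − 12.9 °C)/2.868 = 86.2 W/m

Q' = 86.2 W/m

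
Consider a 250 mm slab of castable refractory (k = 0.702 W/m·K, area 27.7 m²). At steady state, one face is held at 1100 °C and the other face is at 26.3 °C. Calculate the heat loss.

Q = kA·ΔT/L = 0.702 × 27.7 × |1100 °C − 26.3 °C| / 0.250 = 83500 W

Q = 83.5 kW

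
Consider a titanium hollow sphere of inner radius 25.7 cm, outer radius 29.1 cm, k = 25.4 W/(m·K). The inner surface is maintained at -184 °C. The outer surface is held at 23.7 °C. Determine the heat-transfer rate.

Q = 4πk·ΔT/(1/r₁ − 1/r₂) = 4π × 25.4 × 207.7 / (1/0.257 − 1/0.291) = 1.46×10^5 W

Q = 1.46×10^5 W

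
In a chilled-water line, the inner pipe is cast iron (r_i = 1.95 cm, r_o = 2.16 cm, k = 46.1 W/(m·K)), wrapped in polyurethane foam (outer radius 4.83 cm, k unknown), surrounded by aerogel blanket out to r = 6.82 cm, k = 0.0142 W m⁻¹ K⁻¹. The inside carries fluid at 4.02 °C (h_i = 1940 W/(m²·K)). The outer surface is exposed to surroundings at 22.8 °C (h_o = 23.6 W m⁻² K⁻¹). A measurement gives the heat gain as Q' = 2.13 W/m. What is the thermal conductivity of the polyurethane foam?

ΣR = ΔT/Q' = |4.02 − 22.8|/2.13 = 8.817 m·K/W
Known resistances:
  R'_conv,in = 1/(2πr h) = 1/(2π·0.0195·1940) = 0.004207 m·K/W
  R'_cast iron = ln(0.0216/0.0195)/(2πk) = 0.1023/(2π·46.1) = 3.531×10^-4 m·K/W
  R'_aerogel blanket = ln(0.0682/0.0483)/(2πk) = 0.3450/(2π·0.0142) = 3.867 m·K/W
  R'_conv,out = 1/(2πr h) = 1/(2π·0.0682·23.6) = 0.09888 m·K/W
R_polyurethane foam = ΣR − ΣR_known = 8.817 − 3.970 = 4.847 m·K/W
ln(r₂/r₁)/(2πk) = 4.847 ⇒ k = 0.8047/(2π·4.847) = 0.0264 W/m·K

k = 0.0264 W/m·K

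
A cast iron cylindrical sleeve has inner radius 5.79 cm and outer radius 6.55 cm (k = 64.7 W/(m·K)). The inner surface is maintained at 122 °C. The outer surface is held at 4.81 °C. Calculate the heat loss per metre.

Q' = 3.86×10^5 W/m

Q' = 2πk·ΔT/ln(r₂/r₁) = 2π × 64.7 × 117.19 / ln(0.0655/0.0579) = 3.86×10^5 W/m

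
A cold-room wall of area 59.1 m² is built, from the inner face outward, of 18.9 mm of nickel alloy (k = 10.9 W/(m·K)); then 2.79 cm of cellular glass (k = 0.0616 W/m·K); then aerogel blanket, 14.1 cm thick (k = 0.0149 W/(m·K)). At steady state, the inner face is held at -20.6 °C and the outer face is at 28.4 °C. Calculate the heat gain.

Series thermal resistances, inner to outer:
  R_nickel alloy = L/(kA) = 0.0189/(10.9·59.1) = 2.934×10^-5 K/W
  R_cellular glass = L/(kA) = 0.0279/(0.0616·59.1) = 0.007664 K/W
  R_aerogel blanket = L/(kA) = 0.141/(0.0149·59.1) = 0.1601 K/W
ΣR = 2.934×10^-5 + 0.007664 + 0.1601 = 0.1678 K/W
Q = ΔT/ΣR = (-20.6 °C − 28.4 °C)/0.1678 = -292 W
(Negative Q ⇒ heat flows inward; heat gain = 292 W.)

Q = 292 W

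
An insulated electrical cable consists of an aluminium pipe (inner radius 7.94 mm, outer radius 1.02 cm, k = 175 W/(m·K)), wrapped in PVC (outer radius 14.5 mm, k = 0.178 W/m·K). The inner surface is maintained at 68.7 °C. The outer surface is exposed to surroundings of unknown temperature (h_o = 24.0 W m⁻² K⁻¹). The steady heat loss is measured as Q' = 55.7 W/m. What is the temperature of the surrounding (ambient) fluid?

Sum the resistances:
  R'_aluminium = ln(0.0102/0.00794)/(2πk) = 0.2505/(2π·175) = 2.278×10^-4 m·K/W
  R'_PVC = ln(0.0145/0.0102)/(2πk) = 0.3518/(2π·0.178) = 0.3145 m·K/W
  R'_conv,out = 1/(2πr h) = 1/(2π·0.0145·24.0) = 0.4573 m·K/W
ΣR = 0.7721 m·K/W
ΔT = Q'·ΣR = 55.7 × 0.7721 = 43.01 K
Heat flows outward, so T_out = T_in − ΔT = 68.7 − 43.01 = 25.7 °C

T_out = 25.7 °C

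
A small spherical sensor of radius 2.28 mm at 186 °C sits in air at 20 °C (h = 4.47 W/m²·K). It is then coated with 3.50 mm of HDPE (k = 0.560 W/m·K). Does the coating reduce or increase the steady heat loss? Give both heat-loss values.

Critical radius for a sphere: r_cr = 2k/h = 0.251 m = 25.1 cm.
Outer radius after coating: r₂ = 0.00228 + 0.00350 = 0.00578 m.
Since r₁ < r_cr and r₂ ≤ r_cr, the coating moves toward the maximum at r_cr — heat loss rises.
Bare: R = 1/(4πr₁²h) = 3425 K/W; Q = 166/3425 = 0.0485 W.
Coated: R = R_cond + R_conv = 570.6 K/W; Q = 166/570.6 = 0.291 W.

increases: 0.0485 → 0.291 W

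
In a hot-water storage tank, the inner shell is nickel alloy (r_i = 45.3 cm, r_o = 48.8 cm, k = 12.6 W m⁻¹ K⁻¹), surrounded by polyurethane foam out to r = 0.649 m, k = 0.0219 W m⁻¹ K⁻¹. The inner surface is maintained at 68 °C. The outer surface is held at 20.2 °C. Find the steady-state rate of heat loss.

Q = 25.9 W

Treat each layer as a resistance in series:
  R_nickel alloy = (1/0.453 − 1/0.488)/(4πk) = 0.1583/(4π·12.6) = 9.999×10^-4 K/W
  R_polyurethane foam = (1/0.488 − 1/0.649)/(4πk) = 0.5083/(4π·0.0219) = 1.847 K/W
ΣR = 9.999×10^-4 + 1.847 = 1.848 K/W
Q = ΔT/ΣR = (68 °C − 20.2 °C)/1.848 = 25.9 W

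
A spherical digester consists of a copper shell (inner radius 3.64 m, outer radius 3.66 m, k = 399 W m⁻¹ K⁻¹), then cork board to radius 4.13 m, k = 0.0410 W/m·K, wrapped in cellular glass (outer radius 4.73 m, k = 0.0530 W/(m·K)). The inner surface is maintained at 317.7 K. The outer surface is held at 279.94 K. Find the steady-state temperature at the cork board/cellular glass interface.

T = 296.3 K

Series thermal resistances, inner to outer:
  R_copper = (1/3.64 − 1/3.66)/(4πk) = 0.001501/(4π·399) = 2.994×10^-7 K/W
  R_cork board = (1/3.66 − 1/4.13)/(4πk) = 0.03109/(4π·0.0410) = 0.06035 K/W
  R_cellular glass = (1/4.13 − 1/4.73)/(4πk) = 0.03071/(4π·0.0530) = 0.04612 K/W
ΣR = 2.994×10^-7 + 0.06035 + 0.04612 = 0.1065 K/W
Q = ΔT/ΣR = (317.7 K − 279.94 K)/0.1065 = 354.6 W
From the inner boundary to the cork board/cellular glass interface, ΣR_partial = 0.06035 K/W.
T_interface = T_in − Q·ΣR_partial = 317.7 K − (354.6)(0.06035) = 296.3 K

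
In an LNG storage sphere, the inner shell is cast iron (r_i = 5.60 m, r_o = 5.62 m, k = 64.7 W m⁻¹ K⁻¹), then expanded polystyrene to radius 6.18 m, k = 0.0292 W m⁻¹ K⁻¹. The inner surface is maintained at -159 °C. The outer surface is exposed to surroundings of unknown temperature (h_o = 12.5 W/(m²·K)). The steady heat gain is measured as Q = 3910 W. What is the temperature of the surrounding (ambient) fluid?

Sum the resistances:
  R_cast iron = (1/5.60 − 1/5.62)/(4πk) = 6.355×10^-4/(4π·64.7) = 7.816×10^-7 K/W
  R_expanded polystyrene = (1/5.62 − 1/6.18)/(4πk) = 0.01612/(4π·0.0292) = 0.04394 K/W
  R_conv,out = 1/(4πr²h) = 1/(4π·6.18²·12.5) = 1.667×10^-4 K/W
ΣR = 0.04411 K/W
ΔT = Q·ΣR = 3910 × 0.04411 = 172.5 K
Heat flows inward, so T_out = T_in + ΔT = -159 + 172.5 = 13.5 °C

T_out = 13.5 °C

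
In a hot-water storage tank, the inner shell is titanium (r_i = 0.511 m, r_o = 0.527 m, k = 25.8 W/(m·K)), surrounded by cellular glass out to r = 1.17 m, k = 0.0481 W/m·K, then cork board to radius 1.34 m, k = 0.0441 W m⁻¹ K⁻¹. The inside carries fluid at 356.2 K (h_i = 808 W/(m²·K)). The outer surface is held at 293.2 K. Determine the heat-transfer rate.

Q = 32.8 W

Treat each layer as a resistance in series:
  R_conv,in = 1/(4πr²h) = 1/(4π·0.511²·808) = 3.772×10^-4 K/W
  R_titanium = (1/0.511 − 1/0.527)/(4πk) = 0.05941/(4π·25.8) = 1.833×10^-4 K/W
  R_cellular glass = (1/0.527 − 1/1.17)/(4πk) = 1.043/(4π·0.0481) = 1.725 K/W
  R_cork board = (1/1.17 − 1/1.34)/(4πk) = 0.1084/(4π·0.0441) = 0.1957 K/W
ΣR = 3.772×10^-4 + 1.833×10^-4 + 1.725 + 0.1957 = 1.921 K/W
Q = ΔT/ΣR = (356.2 K − 293.2 K)/1.921 = 32.8 W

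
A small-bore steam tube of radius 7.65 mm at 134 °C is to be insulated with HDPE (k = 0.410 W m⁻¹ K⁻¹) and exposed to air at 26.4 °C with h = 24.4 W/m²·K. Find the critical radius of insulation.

For a cylinder, r_cr = k_ins/h = 0.410/24.4 = 0.0168 m = 1.68 cm

r_cr = 1.68 cm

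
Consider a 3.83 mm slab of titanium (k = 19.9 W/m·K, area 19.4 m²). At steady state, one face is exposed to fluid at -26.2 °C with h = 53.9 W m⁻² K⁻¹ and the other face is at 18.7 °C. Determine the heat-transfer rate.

Q = 46500 W

Resistance network (inner→outer):
  R_conv,in = 1/(hA) = 1/(53.9·19.4) = 9.563×10^-4 K/W
  R_titanium = L/(kA) = 0.00383/(19.9·19.4) = 9.921×10^-6 K/W
ΣR = 9.563×10^-4 + 9.921×10^-6 = 9.662×10^-4 K/W
Q = ΔT/ΣR = (-26.2 °C − 18.7 °C)/9.662×10^-4 = -46500 W
(Negative Q ⇒ heat flows inward; heat gain = 46500 W.)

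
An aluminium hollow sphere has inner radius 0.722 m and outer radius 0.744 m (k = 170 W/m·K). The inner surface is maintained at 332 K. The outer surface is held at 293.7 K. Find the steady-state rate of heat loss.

Q = 2000 kW

Q = 4πk·ΔT/(1/r₁ − 1/r₂) = 4π × 170 × 38.3 / (1/0.722 − 1/0.744) = 2.00×10^6 W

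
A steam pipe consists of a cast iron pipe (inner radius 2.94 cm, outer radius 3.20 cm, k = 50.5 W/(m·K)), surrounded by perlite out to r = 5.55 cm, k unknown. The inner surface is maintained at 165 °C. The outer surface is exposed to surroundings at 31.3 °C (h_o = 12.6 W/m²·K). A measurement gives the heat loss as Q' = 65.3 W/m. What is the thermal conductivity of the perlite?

k = 0.0482 W/m·K

ΣR = ΔT/Q' = |165 − 31.3|/65.3 = 2.047 m·K/W
Known resistances:
  R'_cast iron = ln(0.0320/0.0294)/(2πk) = 0.08474/(2π·50.5) = 2.671×10^-4 m·K/W
  R'_conv,out = 1/(2πr h) = 1/(2π·0.0555·12.6) = 0.2276 m·K/W
R_perlite = ΣR − ΣR_known = 2.047 − 0.2279 = 1.819 m·K/W
ln(r₂/r₁)/(2πk) = 1.819 ⇒ k = 0.5506/(2π·1.819) = 0.0482 W/m·K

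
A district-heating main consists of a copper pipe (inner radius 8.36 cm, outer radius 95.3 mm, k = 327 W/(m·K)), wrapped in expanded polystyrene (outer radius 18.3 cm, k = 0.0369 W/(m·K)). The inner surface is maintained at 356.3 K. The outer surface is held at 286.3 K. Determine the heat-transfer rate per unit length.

Q' = 24.9 W/m

Resistance network (inner→outer):
  R'_copper = ln(0.0953/0.0836)/(2πk) = 0.1310/(2π·327) = 6.375×10^-5 m·K/W
  R'_expanded polystyrene = ln(0.183/0.0953)/(2πk) = 0.6525/(2π·0.0369) = 2.814 m·K/W
ΣR = 6.375×10^-5 + 2.814 = 2.814 m·K/W
Q' = ΔT/ΣR = (356.3 K − 286.3 K)/2.814 = 24.9 W/m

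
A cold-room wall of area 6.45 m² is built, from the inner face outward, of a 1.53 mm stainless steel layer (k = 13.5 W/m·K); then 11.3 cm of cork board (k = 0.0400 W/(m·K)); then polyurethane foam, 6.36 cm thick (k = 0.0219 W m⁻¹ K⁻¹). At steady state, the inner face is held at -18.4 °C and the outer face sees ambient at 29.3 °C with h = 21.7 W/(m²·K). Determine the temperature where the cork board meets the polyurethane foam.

Series thermal resistances, inner to outer:
  R_stainless steel = L/(kA) = 0.00153/(13.5·6.45) = 1.757×10^-5 K/W
  R_cork board = L/(kA) = 0.113/(0.0400·6.45) = 0.4380 K/W
  R_polyurethane foam = L/(kA) = 0.0636/(0.0219·6.45) = 0.4502 K/W
  R_conv,out = 1/(hA) = 1/(21.7·6.45) = 0.007145 K/W
ΣR = 1.757×10^-5 + 0.4380 + 0.4502 + 0.007145 = 0.8954 K/W
Q = ΔT/ΣR = (-18.4 °C − 29.3 °C)/0.8954 = -53.27 W
From the inner boundary to the cork board/polyurethane foam interface, ΣR_partial = 0.4380 K/W.
T_interface = T_in − Q·ΣR_partial = -18.4 °C − (-53.27)(0.4380) = 4.93 °C

T = 4.93 °C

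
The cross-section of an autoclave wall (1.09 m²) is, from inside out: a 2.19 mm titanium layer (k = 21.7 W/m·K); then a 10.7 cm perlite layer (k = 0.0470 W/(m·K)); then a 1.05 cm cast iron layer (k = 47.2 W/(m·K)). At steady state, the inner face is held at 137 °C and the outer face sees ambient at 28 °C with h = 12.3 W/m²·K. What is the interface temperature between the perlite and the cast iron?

T = 31.8 °C

Series thermal resistances, inner to outer:
  R_titanium = L/(kA) = 0.00219/(21.7·1.09) = 9.259×10^-5 K/W
  R_perlite = L/(kA) = 0.107/(0.0470·1.09) = 2.089 K/W
  R_cast iron = L/(kA) = 0.0105/(47.2·1.09) = 2.041×10^-4 K/W
  R_conv,out = 1/(hA) = 1/(12.3·1.09) = 0.07459 K/W
ΣR = 9.259×10^-5 + 2.089 + 2.041×10^-4 + 0.07459 = 2.164 K/W
Q = ΔT/ΣR = (137 °C − 28 °C)/2.164 = 50.37 W
From the inner boundary to the perlite/cast iron interface, ΣR_partial = 2.089 K/W.
T_interface = T_in − Q·ΣR_partial = 137 °C − (50.37)(2.089) = 31.8 °C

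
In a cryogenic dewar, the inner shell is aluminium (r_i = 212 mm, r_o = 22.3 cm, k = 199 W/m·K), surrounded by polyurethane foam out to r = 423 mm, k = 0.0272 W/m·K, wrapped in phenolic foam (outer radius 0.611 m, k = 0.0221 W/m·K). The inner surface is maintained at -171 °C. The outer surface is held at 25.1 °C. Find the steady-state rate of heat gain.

Q = 22.2 W

Resistance network (inner→outer):
  R_aluminium = (1/0.212 − 1/0.223)/(4πk) = 0.2327/(4π·199) = 9.304×10^-5 K/W
  R_polyurethane foam = (1/0.223 − 1/0.423)/(4πk) = 2.120/(4π·0.0272) = 6.203 K/W
  R_phenolic foam = (1/0.423 − 1/0.611)/(4πk) = 0.7274/(4π·0.0221) = 2.619 K/W
ΣR = 9.304×10^-5 + 6.203 + 2.619 = 8.822 K/W
Q = ΔT/ΣR = (-171 °C − 25.1 °C)/8.822 = -22.2 W
(Negative Q ⇒ heat flows inward; heat gain = 22.2 W.)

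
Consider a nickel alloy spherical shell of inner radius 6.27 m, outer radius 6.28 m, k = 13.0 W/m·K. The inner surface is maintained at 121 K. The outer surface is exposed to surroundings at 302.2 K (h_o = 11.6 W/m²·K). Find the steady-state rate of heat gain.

Q = 1030 kW

Series thermal resistances, inner to outer:
  R_nickel alloy = (1/6.27 − 1/6.28)/(4πk) = 2.540×10^-4/(4π·13.0) = 1.555×10^-6 K/W
  R_conv,out = 1/(4πr²h) = 1/(4π·6.28²·11.6) = 1.739×10^-4 K/W
ΣR = 1.555×10^-6 + 1.739×10^-4 = 1.755×10^-4 K/W
Q = ΔT/ΣR = (121 K − 302.2 K)/1.755×10^-4 = -1.03×10^6 W
(Negative Q ⇒ heat flows inward; heat gain = 1.03×10^6 W.)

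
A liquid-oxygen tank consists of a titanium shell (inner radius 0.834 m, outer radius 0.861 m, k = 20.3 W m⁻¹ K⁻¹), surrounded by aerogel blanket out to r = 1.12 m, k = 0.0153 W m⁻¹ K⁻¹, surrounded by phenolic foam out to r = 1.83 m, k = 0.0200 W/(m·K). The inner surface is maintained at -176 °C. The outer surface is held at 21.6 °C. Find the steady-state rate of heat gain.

Series thermal resistances, inner to outer:
  R_titanium = (1/0.834 − 1/0.861)/(4πk) = 0.03760/(4π·20.3) = 1.474×10^-4 K/W
  R_aerogel blanket = (1/0.861 − 1/1.12)/(4πk) = 0.2686/(4π·0.0153) = 1.397 K/W
  R_phenolic foam = (1/1.12 − 1/1.83)/(4πk) = 0.3464/(4π·0.0200) = 1.378 K/W
ΣR = 1.474×10^-4 + 1.397 + 1.378 = 2.775 K/W
Q = ΔT/ΣR = (-176 °C − 21.6 °C)/2.775 = -71.2 W
(Negative Q ⇒ heat flows inward; heat gain = 71.2 W.)

Q = 71.2 W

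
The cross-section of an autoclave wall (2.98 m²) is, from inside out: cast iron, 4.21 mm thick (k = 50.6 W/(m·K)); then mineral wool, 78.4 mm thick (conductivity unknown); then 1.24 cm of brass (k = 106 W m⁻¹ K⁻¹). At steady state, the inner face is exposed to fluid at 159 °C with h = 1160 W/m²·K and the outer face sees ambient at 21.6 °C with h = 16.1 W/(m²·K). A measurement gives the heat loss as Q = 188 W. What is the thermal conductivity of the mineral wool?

ΣR = ΔT/Q = |159 − 21.6|/188 = 0.7309 K/W
Known resistances:
  R_conv,in = 1/(hA) = 1/(1160·2.98) = 2.893×10^-4 K/W
  R_cast iron = L/(kA) = 0.00421/(50.6·2.98) = 2.792×10^-5 K/W
  R_brass = L/(kA) = 0.0124/(106·2.98) = 3.926×10^-5 K/W
  R_conv,out = 1/(hA) = 1/(16.1·2.98) = 0.02084 K/W
R_mineral wool = ΣR − ΣR_known = 0.7309 − 0.02120 = 0.7097 K/W
L/(kA) = 0.7097 ⇒ k = 0.0784/(0.7097·2.98) = 0.0371 W/m·K

k = 0.0371 W/m·K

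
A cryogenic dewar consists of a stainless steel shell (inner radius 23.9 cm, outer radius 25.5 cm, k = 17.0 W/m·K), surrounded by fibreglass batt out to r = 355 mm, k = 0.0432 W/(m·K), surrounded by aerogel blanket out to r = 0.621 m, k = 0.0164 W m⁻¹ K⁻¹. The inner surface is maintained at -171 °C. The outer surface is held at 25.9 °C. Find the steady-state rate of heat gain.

Q = 25.0 W

Series thermal resistances, inner to outer:
  R_stainless steel = (1/0.239 − 1/0.255)/(4πk) = 0.2625/(4π·17.0) = 0.001229 K/W
  R_fibreglass batt = (1/0.255 − 1/0.355)/(4πk) = 1.105/(4π·0.0432) = 2.035 K/W
  R_aerogel blanket = (1/0.355 − 1/0.621)/(4πk) = 1.207/(4π·0.0164) = 5.855 K/W
ΣR = 0.001229 + 2.035 + 5.855 = 7.891 K/W
Q = ΔT/ΣR = (-171 °C − 25.9 °C)/7.891 = -25.0 W
(Negative Q ⇒ heat flows inward; heat gain = 25.0 W.)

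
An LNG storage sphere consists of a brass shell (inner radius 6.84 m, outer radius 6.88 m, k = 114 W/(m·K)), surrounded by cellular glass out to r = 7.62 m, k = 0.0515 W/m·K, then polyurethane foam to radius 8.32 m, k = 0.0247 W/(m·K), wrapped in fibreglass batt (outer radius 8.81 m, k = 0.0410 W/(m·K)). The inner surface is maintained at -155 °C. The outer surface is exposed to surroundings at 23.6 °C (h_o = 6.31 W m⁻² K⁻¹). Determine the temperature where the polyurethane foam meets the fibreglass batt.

T = -9.7 °C

Series thermal resistances, inner to outer:
  R_brass = (1/6.84 − 1/6.88)/(4πk) = 8.500×10^-4/(4π·114) = 5.933×10^-7 K/W
  R_cellular glass = (1/6.88 − 1/7.62)/(4πk) = 0.01412/(4π·0.0515) = 0.02181 K/W
  R_polyurethane foam = (1/7.62 − 1/8.32)/(4πk) = 0.01104/(4π·0.0247) = 0.03557 K/W
  R_fibreglass batt = (1/8.32 − 1/8.81)/(4πk) = 0.006685/(4π·0.0410) = 0.01297 K/W
  R_conv,out = 1/(4πr²h) = 1/(4π·8.81²·6.31) = 1.625×10^-4 K/W
ΣR = 5.933×10^-7 + 0.02181 + 0.03557 + 0.01297 + 1.625×10^-4 = 0.07051 K/W
Q = ΔT/ΣR = (-155 °C − 23.6 °C)/0.07051 = -2533 W
From the inner boundary to the polyurethane foam/fibreglass batt interface, ΣR_partial = 0.05738 K/W.
T_interface = T_in − Q·ΣR_partial = -155 °C − (-2533)(0.05738) = -9.7 °C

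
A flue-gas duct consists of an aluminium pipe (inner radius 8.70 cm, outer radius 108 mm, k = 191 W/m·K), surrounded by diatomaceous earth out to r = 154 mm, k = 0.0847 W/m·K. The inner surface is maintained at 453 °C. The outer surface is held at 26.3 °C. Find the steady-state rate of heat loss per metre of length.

Q' = 640 W/m

Series thermal resistances, inner to outer:
  R'_aluminium = ln(0.108/0.0870)/(2πk) = 0.2162/(2π·191) = 1.802×10^-4 m·K/W
  R'_diatomaceous earth = ln(0.154/0.108)/(2πk) = 0.3548/(2π·0.0847) = 0.6667 m·K/W
ΣR = 1.802×10^-4 + 0.6667 = 0.6669 m·K/W
Q' = ΔT/ΣR = (453 °C − 26.3 °C)/0.6669 = 640 W/m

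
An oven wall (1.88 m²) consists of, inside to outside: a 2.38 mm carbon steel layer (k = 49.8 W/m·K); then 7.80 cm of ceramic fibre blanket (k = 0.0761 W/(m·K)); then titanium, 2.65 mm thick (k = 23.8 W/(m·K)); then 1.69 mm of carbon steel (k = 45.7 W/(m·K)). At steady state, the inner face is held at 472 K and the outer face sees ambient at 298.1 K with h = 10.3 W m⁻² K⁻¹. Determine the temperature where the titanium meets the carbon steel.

Treat each layer as a resistance in series:
  R_carbon steel = L/(kA) = 0.00238/(49.8·1.88) = 2.542×10^-5 K/W
  R_ceramic fibre blanket = L/(kA) = 0.0780/(0.0761·1.88) = 0.5452 K/W
  R_titanium = L/(kA) = 0.00265/(23.8·1.88) = 5.923×10^-5 K/W
  R_carbon steel = L/(kA) = 0.00169/(45.7·1.88) = 1.967×10^-5 K/W
  R_conv,out = 1/(hA) = 1/(10.3·1.88) = 0.05164 K/W
ΣR = 2.542×10^-5 + 0.5452 + 5.923×10^-5 + 1.967×10^-5 + 0.05164 = 0.5969 K/W
Q = ΔT/ΣR = (472 K − 298.1 K)/0.5969 = 291.3 W
From the inner boundary to the titanium/carbon steel interface, ΣR_partial = 0.5453 K/W.
T_interface = T_in − Q·ΣR_partial = 472 K − (291.3)(0.5453) = 313.2 K

T = 313.2 K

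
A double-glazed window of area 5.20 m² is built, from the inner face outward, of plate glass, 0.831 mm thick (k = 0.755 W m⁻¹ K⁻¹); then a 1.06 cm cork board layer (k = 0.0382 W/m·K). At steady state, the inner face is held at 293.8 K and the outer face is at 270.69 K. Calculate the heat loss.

Q = 431 W

Resistance network (inner→outer):
  R_plate glass = L/(kA) = 8.31×10^-4/(0.755·5.20) = 2.117×10^-4 K/W
  R_cork board = L/(kA) = 0.0106/(0.0382·5.20) = 0.05336 K/W
ΣR = 2.117×10^-4 + 0.05336 = 0.05357 K/W
Q = ΔT/ΣR = (293.8 K − 270.69 K)/0.05357 = 431 W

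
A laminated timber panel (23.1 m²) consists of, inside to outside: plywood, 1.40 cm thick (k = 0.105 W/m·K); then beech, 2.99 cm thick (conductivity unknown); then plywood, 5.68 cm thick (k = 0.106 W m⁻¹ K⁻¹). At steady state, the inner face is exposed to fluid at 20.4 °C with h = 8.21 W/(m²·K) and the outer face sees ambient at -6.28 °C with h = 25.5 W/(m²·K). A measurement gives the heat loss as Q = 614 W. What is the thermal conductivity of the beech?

k = 0.172 W/m·K

ΣR = ΔT/Q = |20.4 − -6.28|/614 = 0.04345 K/W
Known resistances:
  R_conv,in = 1/(hA) = 1/(8.21·23.1) = 0.005273 K/W
  R_plywood = L/(kA) = 0.0140/(0.105·23.1) = 0.005772 K/W
  R_plywood = L/(kA) = 0.0568/(0.106·23.1) = 0.02320 K/W
  R_conv,out = 1/(hA) = 1/(25.5·23.1) = 0.001698 K/W
R_beech = ΣR − ΣR_known = 0.04345 − 0.03594 = 0.007510 K/W
L/(kA) = 0.007510 ⇒ k = 0.0299/(0.007510·23.1) = 0.172 W/m·K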